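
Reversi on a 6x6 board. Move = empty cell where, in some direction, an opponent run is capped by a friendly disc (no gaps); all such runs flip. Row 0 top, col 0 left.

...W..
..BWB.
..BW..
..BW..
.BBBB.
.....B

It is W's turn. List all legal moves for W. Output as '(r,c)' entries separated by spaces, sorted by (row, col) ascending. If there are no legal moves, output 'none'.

(0,1): flips 1 -> legal
(0,2): no bracket -> illegal
(0,4): no bracket -> illegal
(0,5): flips 1 -> legal
(1,1): flips 2 -> legal
(1,5): flips 1 -> legal
(2,1): flips 2 -> legal
(2,4): no bracket -> illegal
(2,5): flips 1 -> legal
(3,0): no bracket -> illegal
(3,1): flips 2 -> legal
(3,4): no bracket -> illegal
(3,5): no bracket -> illegal
(4,0): no bracket -> illegal
(4,5): no bracket -> illegal
(5,0): flips 2 -> legal
(5,1): flips 1 -> legal
(5,2): no bracket -> illegal
(5,3): flips 1 -> legal
(5,4): no bracket -> illegal

Answer: (0,1) (0,5) (1,1) (1,5) (2,1) (2,5) (3,1) (5,0) (5,1) (5,3)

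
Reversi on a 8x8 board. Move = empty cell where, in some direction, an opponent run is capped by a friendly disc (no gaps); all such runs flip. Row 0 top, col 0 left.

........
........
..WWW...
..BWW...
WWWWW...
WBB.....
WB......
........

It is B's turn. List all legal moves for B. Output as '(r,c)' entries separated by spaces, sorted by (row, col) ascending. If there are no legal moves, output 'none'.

Answer: (1,2) (1,4) (1,5) (2,5) (3,0) (3,1) (3,5) (5,4)

Derivation:
(1,1): no bracket -> illegal
(1,2): flips 1 -> legal
(1,3): no bracket -> illegal
(1,4): flips 1 -> legal
(1,5): flips 3 -> legal
(2,1): no bracket -> illegal
(2,5): flips 2 -> legal
(3,0): flips 1 -> legal
(3,1): flips 1 -> legal
(3,5): flips 2 -> legal
(4,5): no bracket -> illegal
(5,3): no bracket -> illegal
(5,4): flips 1 -> legal
(5,5): no bracket -> illegal
(7,0): no bracket -> illegal
(7,1): no bracket -> illegal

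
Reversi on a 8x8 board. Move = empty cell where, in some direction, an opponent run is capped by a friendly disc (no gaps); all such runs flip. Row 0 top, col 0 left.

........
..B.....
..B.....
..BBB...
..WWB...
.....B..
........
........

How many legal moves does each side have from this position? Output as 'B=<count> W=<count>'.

-- B to move --
(3,1): no bracket -> illegal
(4,1): flips 2 -> legal
(5,1): flips 1 -> legal
(5,2): flips 2 -> legal
(5,3): flips 1 -> legal
(5,4): flips 1 -> legal
B mobility = 5
-- W to move --
(0,1): no bracket -> illegal
(0,2): flips 3 -> legal
(0,3): no bracket -> illegal
(1,1): no bracket -> illegal
(1,3): no bracket -> illegal
(2,1): flips 1 -> legal
(2,3): flips 1 -> legal
(2,4): flips 1 -> legal
(2,5): flips 1 -> legal
(3,1): no bracket -> illegal
(3,5): no bracket -> illegal
(4,1): no bracket -> illegal
(4,5): flips 1 -> legal
(4,6): no bracket -> illegal
(5,3): no bracket -> illegal
(5,4): no bracket -> illegal
(5,6): no bracket -> illegal
(6,4): no bracket -> illegal
(6,5): no bracket -> illegal
(6,6): no bracket -> illegal
W mobility = 6

Answer: B=5 W=6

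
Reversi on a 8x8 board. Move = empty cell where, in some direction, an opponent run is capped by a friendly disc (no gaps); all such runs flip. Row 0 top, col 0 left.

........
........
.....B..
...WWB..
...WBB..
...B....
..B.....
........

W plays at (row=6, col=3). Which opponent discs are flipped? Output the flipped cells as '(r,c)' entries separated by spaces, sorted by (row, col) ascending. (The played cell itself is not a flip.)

Dir NW: first cell '.' (not opp) -> no flip
Dir N: opp run (5,3) capped by W -> flip
Dir NE: first cell '.' (not opp) -> no flip
Dir W: opp run (6,2), next='.' -> no flip
Dir E: first cell '.' (not opp) -> no flip
Dir SW: first cell '.' (not opp) -> no flip
Dir S: first cell '.' (not opp) -> no flip
Dir SE: first cell '.' (not opp) -> no flip

Answer: (5,3)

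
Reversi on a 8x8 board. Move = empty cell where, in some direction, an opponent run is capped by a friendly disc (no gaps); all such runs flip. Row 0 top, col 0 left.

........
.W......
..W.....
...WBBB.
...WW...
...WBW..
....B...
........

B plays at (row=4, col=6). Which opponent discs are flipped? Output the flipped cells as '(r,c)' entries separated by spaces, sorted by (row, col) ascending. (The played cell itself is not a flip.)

Answer: (5,5)

Derivation:
Dir NW: first cell 'B' (not opp) -> no flip
Dir N: first cell 'B' (not opp) -> no flip
Dir NE: first cell '.' (not opp) -> no flip
Dir W: first cell '.' (not opp) -> no flip
Dir E: first cell '.' (not opp) -> no flip
Dir SW: opp run (5,5) capped by B -> flip
Dir S: first cell '.' (not opp) -> no flip
Dir SE: first cell '.' (not opp) -> no flip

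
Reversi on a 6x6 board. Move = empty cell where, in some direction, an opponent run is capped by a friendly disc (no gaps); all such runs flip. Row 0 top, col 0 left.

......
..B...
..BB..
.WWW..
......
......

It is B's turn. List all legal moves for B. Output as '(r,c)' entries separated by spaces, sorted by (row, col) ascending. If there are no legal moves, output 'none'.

Answer: (4,0) (4,1) (4,2) (4,3) (4,4)

Derivation:
(2,0): no bracket -> illegal
(2,1): no bracket -> illegal
(2,4): no bracket -> illegal
(3,0): no bracket -> illegal
(3,4): no bracket -> illegal
(4,0): flips 1 -> legal
(4,1): flips 1 -> legal
(4,2): flips 1 -> legal
(4,3): flips 1 -> legal
(4,4): flips 1 -> legal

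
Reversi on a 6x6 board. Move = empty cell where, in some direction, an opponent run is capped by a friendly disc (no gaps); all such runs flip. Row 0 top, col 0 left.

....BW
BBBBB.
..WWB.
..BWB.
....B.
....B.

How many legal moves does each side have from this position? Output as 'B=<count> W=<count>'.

Answer: B=4 W=12

Derivation:
-- B to move --
(1,5): no bracket -> illegal
(2,1): flips 2 -> legal
(3,1): flips 1 -> legal
(4,2): flips 1 -> legal
(4,3): flips 2 -> legal
B mobility = 4
-- W to move --
(0,0): flips 1 -> legal
(0,1): flips 1 -> legal
(0,2): flips 1 -> legal
(0,3): flips 2 -> legal
(1,5): flips 1 -> legal
(2,0): no bracket -> illegal
(2,1): no bracket -> illegal
(2,5): flips 1 -> legal
(3,1): flips 1 -> legal
(3,5): flips 1 -> legal
(4,1): flips 1 -> legal
(4,2): flips 1 -> legal
(4,3): no bracket -> illegal
(4,5): flips 1 -> legal
(5,3): no bracket -> illegal
(5,5): flips 1 -> legal
W mobility = 12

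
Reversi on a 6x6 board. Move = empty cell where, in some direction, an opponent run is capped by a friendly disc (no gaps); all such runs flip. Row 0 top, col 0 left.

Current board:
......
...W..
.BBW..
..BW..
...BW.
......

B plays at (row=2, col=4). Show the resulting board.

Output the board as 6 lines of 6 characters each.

Place B at (2,4); scan 8 dirs for brackets.
Dir NW: opp run (1,3), next='.' -> no flip
Dir N: first cell '.' (not opp) -> no flip
Dir NE: first cell '.' (not opp) -> no flip
Dir W: opp run (2,3) capped by B -> flip
Dir E: first cell '.' (not opp) -> no flip
Dir SW: opp run (3,3), next='.' -> no flip
Dir S: first cell '.' (not opp) -> no flip
Dir SE: first cell '.' (not opp) -> no flip
All flips: (2,3)

Answer: ......
...W..
.BBBB.
..BW..
...BW.
......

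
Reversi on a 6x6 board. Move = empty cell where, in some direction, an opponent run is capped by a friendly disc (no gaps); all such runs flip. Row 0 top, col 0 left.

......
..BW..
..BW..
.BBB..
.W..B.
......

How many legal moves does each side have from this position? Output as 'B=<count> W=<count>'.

Answer: B=7 W=5

Derivation:
-- B to move --
(0,2): no bracket -> illegal
(0,3): flips 2 -> legal
(0,4): flips 1 -> legal
(1,4): flips 2 -> legal
(2,4): flips 1 -> legal
(3,0): no bracket -> illegal
(3,4): flips 1 -> legal
(4,0): no bracket -> illegal
(4,2): no bracket -> illegal
(5,0): flips 1 -> legal
(5,1): flips 1 -> legal
(5,2): no bracket -> illegal
B mobility = 7
-- W to move --
(0,1): flips 1 -> legal
(0,2): no bracket -> illegal
(0,3): no bracket -> illegal
(1,1): flips 1 -> legal
(2,0): no bracket -> illegal
(2,1): flips 2 -> legal
(2,4): no bracket -> illegal
(3,0): no bracket -> illegal
(3,4): no bracket -> illegal
(3,5): no bracket -> illegal
(4,0): flips 2 -> legal
(4,2): no bracket -> illegal
(4,3): flips 1 -> legal
(4,5): no bracket -> illegal
(5,3): no bracket -> illegal
(5,4): no bracket -> illegal
(5,5): no bracket -> illegal
W mobility = 5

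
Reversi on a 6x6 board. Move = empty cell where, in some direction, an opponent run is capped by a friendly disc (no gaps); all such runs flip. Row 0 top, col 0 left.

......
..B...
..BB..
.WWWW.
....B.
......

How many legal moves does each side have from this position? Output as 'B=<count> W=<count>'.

Answer: B=6 W=7

Derivation:
-- B to move --
(2,0): no bracket -> illegal
(2,1): no bracket -> illegal
(2,4): flips 1 -> legal
(2,5): no bracket -> illegal
(3,0): no bracket -> illegal
(3,5): no bracket -> illegal
(4,0): flips 1 -> legal
(4,1): flips 1 -> legal
(4,2): flips 1 -> legal
(4,3): flips 1 -> legal
(4,5): flips 1 -> legal
B mobility = 6
-- W to move --
(0,1): flips 2 -> legal
(0,2): flips 2 -> legal
(0,3): no bracket -> illegal
(1,1): flips 1 -> legal
(1,3): flips 2 -> legal
(1,4): flips 1 -> legal
(2,1): no bracket -> illegal
(2,4): no bracket -> illegal
(3,5): no bracket -> illegal
(4,3): no bracket -> illegal
(4,5): no bracket -> illegal
(5,3): no bracket -> illegal
(5,4): flips 1 -> legal
(5,5): flips 1 -> legal
W mobility = 7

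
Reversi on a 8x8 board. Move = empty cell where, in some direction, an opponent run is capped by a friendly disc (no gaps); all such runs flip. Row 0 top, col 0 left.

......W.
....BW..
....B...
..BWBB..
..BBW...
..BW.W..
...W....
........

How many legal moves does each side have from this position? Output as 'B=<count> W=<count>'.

Answer: B=8 W=7

Derivation:
-- B to move --
(0,4): no bracket -> illegal
(0,5): no bracket -> illegal
(0,7): no bracket -> illegal
(1,6): flips 1 -> legal
(1,7): no bracket -> illegal
(2,2): no bracket -> illegal
(2,3): flips 1 -> legal
(2,5): no bracket -> illegal
(2,6): no bracket -> illegal
(4,5): flips 1 -> legal
(4,6): no bracket -> illegal
(5,4): flips 2 -> legal
(5,6): no bracket -> illegal
(6,2): flips 2 -> legal
(6,4): flips 1 -> legal
(6,5): no bracket -> illegal
(6,6): no bracket -> illegal
(7,2): no bracket -> illegal
(7,3): flips 2 -> legal
(7,4): flips 1 -> legal
B mobility = 8
-- W to move --
(0,3): no bracket -> illegal
(0,4): flips 3 -> legal
(0,5): no bracket -> illegal
(1,3): flips 1 -> legal
(2,1): no bracket -> illegal
(2,2): no bracket -> illegal
(2,3): no bracket -> illegal
(2,5): no bracket -> illegal
(2,6): flips 1 -> legal
(3,1): flips 2 -> legal
(3,6): flips 2 -> legal
(4,1): flips 3 -> legal
(4,5): no bracket -> illegal
(4,6): no bracket -> illegal
(5,1): flips 2 -> legal
(5,4): no bracket -> illegal
(6,1): no bracket -> illegal
(6,2): no bracket -> illegal
W mobility = 7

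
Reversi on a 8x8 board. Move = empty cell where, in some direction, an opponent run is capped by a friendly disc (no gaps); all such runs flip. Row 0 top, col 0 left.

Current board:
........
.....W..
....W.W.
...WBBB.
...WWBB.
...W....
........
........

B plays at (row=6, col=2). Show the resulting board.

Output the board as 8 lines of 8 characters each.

Place B at (6,2); scan 8 dirs for brackets.
Dir NW: first cell '.' (not opp) -> no flip
Dir N: first cell '.' (not opp) -> no flip
Dir NE: opp run (5,3) (4,4) capped by B -> flip
Dir W: first cell '.' (not opp) -> no flip
Dir E: first cell '.' (not opp) -> no flip
Dir SW: first cell '.' (not opp) -> no flip
Dir S: first cell '.' (not opp) -> no flip
Dir SE: first cell '.' (not opp) -> no flip
All flips: (4,4) (5,3)

Answer: ........
.....W..
....W.W.
...WBBB.
...WBBB.
...B....
..B.....
........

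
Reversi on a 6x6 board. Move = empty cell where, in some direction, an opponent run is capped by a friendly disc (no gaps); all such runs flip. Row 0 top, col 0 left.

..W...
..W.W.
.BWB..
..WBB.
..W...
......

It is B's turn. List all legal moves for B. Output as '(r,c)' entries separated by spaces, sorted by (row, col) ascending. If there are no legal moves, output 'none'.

Answer: (0,1) (0,3) (0,5) (1,1) (3,1) (4,1) (4,3) (5,1)

Derivation:
(0,1): flips 1 -> legal
(0,3): flips 1 -> legal
(0,4): no bracket -> illegal
(0,5): flips 1 -> legal
(1,1): flips 1 -> legal
(1,3): no bracket -> illegal
(1,5): no bracket -> illegal
(2,4): no bracket -> illegal
(2,5): no bracket -> illegal
(3,1): flips 1 -> legal
(4,1): flips 1 -> legal
(4,3): flips 1 -> legal
(5,1): flips 1 -> legal
(5,2): no bracket -> illegal
(5,3): no bracket -> illegal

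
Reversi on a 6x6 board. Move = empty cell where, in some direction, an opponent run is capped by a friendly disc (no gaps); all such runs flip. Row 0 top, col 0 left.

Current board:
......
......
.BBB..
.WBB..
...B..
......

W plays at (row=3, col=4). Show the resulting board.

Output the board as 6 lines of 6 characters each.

Place W at (3,4); scan 8 dirs for brackets.
Dir NW: opp run (2,3), next='.' -> no flip
Dir N: first cell '.' (not opp) -> no flip
Dir NE: first cell '.' (not opp) -> no flip
Dir W: opp run (3,3) (3,2) capped by W -> flip
Dir E: first cell '.' (not opp) -> no flip
Dir SW: opp run (4,3), next='.' -> no flip
Dir S: first cell '.' (not opp) -> no flip
Dir SE: first cell '.' (not opp) -> no flip
All flips: (3,2) (3,3)

Answer: ......
......
.BBB..
.WWWW.
...B..
......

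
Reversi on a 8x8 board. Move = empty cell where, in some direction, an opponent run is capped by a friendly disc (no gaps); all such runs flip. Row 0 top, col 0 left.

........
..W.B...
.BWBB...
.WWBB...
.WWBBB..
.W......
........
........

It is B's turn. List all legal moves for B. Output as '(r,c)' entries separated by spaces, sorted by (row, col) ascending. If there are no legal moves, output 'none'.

(0,1): flips 1 -> legal
(0,2): no bracket -> illegal
(0,3): flips 1 -> legal
(1,1): flips 1 -> legal
(1,3): no bracket -> illegal
(2,0): no bracket -> illegal
(3,0): flips 2 -> legal
(4,0): flips 2 -> legal
(5,0): flips 2 -> legal
(5,2): no bracket -> illegal
(5,3): no bracket -> illegal
(6,0): flips 2 -> legal
(6,1): flips 3 -> legal
(6,2): no bracket -> illegal

Answer: (0,1) (0,3) (1,1) (3,0) (4,0) (5,0) (6,0) (6,1)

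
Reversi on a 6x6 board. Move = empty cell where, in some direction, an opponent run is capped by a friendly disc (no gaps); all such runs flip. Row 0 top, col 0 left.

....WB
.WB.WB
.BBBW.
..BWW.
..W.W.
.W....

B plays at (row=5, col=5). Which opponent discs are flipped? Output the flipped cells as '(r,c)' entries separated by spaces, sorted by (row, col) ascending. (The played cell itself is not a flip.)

Answer: (3,3) (4,4)

Derivation:
Dir NW: opp run (4,4) (3,3) capped by B -> flip
Dir N: first cell '.' (not opp) -> no flip
Dir NE: edge -> no flip
Dir W: first cell '.' (not opp) -> no flip
Dir E: edge -> no flip
Dir SW: edge -> no flip
Dir S: edge -> no flip
Dir SE: edge -> no flip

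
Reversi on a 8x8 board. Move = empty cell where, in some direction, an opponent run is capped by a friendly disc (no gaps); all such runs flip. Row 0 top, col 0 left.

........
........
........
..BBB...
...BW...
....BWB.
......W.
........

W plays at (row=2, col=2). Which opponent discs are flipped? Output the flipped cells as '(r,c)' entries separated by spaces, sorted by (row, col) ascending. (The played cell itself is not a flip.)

Answer: (3,3)

Derivation:
Dir NW: first cell '.' (not opp) -> no flip
Dir N: first cell '.' (not opp) -> no flip
Dir NE: first cell '.' (not opp) -> no flip
Dir W: first cell '.' (not opp) -> no flip
Dir E: first cell '.' (not opp) -> no flip
Dir SW: first cell '.' (not opp) -> no flip
Dir S: opp run (3,2), next='.' -> no flip
Dir SE: opp run (3,3) capped by W -> flip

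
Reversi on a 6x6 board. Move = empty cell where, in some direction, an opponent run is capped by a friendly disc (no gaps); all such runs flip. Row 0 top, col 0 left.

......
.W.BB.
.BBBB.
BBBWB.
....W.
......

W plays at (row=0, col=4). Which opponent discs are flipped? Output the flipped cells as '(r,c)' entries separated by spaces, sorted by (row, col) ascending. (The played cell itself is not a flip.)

Answer: (1,4) (2,4) (3,4)

Derivation:
Dir NW: edge -> no flip
Dir N: edge -> no flip
Dir NE: edge -> no flip
Dir W: first cell '.' (not opp) -> no flip
Dir E: first cell '.' (not opp) -> no flip
Dir SW: opp run (1,3) (2,2) (3,1), next='.' -> no flip
Dir S: opp run (1,4) (2,4) (3,4) capped by W -> flip
Dir SE: first cell '.' (not opp) -> no flip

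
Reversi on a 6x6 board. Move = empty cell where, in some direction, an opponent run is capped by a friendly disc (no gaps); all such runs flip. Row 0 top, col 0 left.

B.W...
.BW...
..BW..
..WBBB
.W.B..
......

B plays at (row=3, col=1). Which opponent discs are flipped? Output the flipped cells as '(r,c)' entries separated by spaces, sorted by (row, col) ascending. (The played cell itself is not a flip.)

Answer: (3,2)

Derivation:
Dir NW: first cell '.' (not opp) -> no flip
Dir N: first cell '.' (not opp) -> no flip
Dir NE: first cell 'B' (not opp) -> no flip
Dir W: first cell '.' (not opp) -> no flip
Dir E: opp run (3,2) capped by B -> flip
Dir SW: first cell '.' (not opp) -> no flip
Dir S: opp run (4,1), next='.' -> no flip
Dir SE: first cell '.' (not opp) -> no flip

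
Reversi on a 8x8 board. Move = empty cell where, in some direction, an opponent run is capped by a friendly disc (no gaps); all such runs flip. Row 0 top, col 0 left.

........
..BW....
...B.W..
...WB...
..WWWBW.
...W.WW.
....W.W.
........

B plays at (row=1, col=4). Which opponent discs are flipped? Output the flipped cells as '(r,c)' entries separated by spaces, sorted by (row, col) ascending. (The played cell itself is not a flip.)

Answer: (1,3)

Derivation:
Dir NW: first cell '.' (not opp) -> no flip
Dir N: first cell '.' (not opp) -> no flip
Dir NE: first cell '.' (not opp) -> no flip
Dir W: opp run (1,3) capped by B -> flip
Dir E: first cell '.' (not opp) -> no flip
Dir SW: first cell 'B' (not opp) -> no flip
Dir S: first cell '.' (not opp) -> no flip
Dir SE: opp run (2,5), next='.' -> no flip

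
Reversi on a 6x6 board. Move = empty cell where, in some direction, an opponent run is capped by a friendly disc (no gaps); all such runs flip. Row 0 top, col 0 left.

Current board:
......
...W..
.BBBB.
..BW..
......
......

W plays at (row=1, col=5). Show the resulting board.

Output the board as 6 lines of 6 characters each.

Answer: ......
...W.W
.BBBW.
..BW..
......
......

Derivation:
Place W at (1,5); scan 8 dirs for brackets.
Dir NW: first cell '.' (not opp) -> no flip
Dir N: first cell '.' (not opp) -> no flip
Dir NE: edge -> no flip
Dir W: first cell '.' (not opp) -> no flip
Dir E: edge -> no flip
Dir SW: opp run (2,4) capped by W -> flip
Dir S: first cell '.' (not opp) -> no flip
Dir SE: edge -> no flip
All flips: (2,4)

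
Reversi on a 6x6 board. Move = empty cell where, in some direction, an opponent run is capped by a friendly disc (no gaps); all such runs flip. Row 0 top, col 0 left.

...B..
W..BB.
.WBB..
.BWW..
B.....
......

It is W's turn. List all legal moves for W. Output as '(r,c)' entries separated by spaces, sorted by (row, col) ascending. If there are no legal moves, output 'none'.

(0,2): no bracket -> illegal
(0,4): no bracket -> illegal
(0,5): flips 2 -> legal
(1,1): flips 1 -> legal
(1,2): flips 1 -> legal
(1,5): no bracket -> illegal
(2,0): no bracket -> illegal
(2,4): flips 2 -> legal
(2,5): no bracket -> illegal
(3,0): flips 1 -> legal
(3,4): no bracket -> illegal
(4,1): flips 1 -> legal
(4,2): no bracket -> illegal
(5,0): no bracket -> illegal
(5,1): no bracket -> illegal

Answer: (0,5) (1,1) (1,2) (2,4) (3,0) (4,1)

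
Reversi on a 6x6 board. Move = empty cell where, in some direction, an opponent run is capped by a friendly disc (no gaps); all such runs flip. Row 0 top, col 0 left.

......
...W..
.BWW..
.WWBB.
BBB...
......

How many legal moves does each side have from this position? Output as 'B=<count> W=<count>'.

Answer: B=9 W=11

Derivation:
-- B to move --
(0,2): no bracket -> illegal
(0,3): flips 2 -> legal
(0,4): flips 3 -> legal
(1,1): flips 1 -> legal
(1,2): flips 3 -> legal
(1,4): flips 2 -> legal
(2,0): flips 1 -> legal
(2,4): flips 2 -> legal
(3,0): flips 2 -> legal
(4,3): flips 1 -> legal
B mobility = 9
-- W to move --
(1,0): flips 1 -> legal
(1,1): flips 1 -> legal
(1,2): no bracket -> illegal
(2,0): flips 1 -> legal
(2,4): no bracket -> illegal
(2,5): no bracket -> illegal
(3,0): no bracket -> illegal
(3,5): flips 2 -> legal
(4,3): flips 1 -> legal
(4,4): flips 1 -> legal
(4,5): flips 1 -> legal
(5,0): flips 1 -> legal
(5,1): flips 1 -> legal
(5,2): flips 1 -> legal
(5,3): flips 1 -> legal
W mobility = 11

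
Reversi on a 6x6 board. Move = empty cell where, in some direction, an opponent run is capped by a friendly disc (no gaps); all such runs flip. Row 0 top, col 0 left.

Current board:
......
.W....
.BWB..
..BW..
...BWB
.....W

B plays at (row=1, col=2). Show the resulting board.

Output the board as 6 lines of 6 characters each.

Place B at (1,2); scan 8 dirs for brackets.
Dir NW: first cell '.' (not opp) -> no flip
Dir N: first cell '.' (not opp) -> no flip
Dir NE: first cell '.' (not opp) -> no flip
Dir W: opp run (1,1), next='.' -> no flip
Dir E: first cell '.' (not opp) -> no flip
Dir SW: first cell 'B' (not opp) -> no flip
Dir S: opp run (2,2) capped by B -> flip
Dir SE: first cell 'B' (not opp) -> no flip
All flips: (2,2)

Answer: ......
.WB...
.BBB..
..BW..
...BWB
.....W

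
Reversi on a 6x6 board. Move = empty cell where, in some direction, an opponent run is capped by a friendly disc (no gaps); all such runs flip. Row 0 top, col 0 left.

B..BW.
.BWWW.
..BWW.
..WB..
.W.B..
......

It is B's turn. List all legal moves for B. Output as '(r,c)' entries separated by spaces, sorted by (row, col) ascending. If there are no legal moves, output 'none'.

(0,1): no bracket -> illegal
(0,2): flips 1 -> legal
(0,5): flips 1 -> legal
(1,5): flips 4 -> legal
(2,1): flips 2 -> legal
(2,5): flips 3 -> legal
(3,0): no bracket -> illegal
(3,1): flips 1 -> legal
(3,4): no bracket -> illegal
(3,5): no bracket -> illegal
(4,0): no bracket -> illegal
(4,2): flips 1 -> legal
(5,0): no bracket -> illegal
(5,1): no bracket -> illegal
(5,2): no bracket -> illegal

Answer: (0,2) (0,5) (1,5) (2,1) (2,5) (3,1) (4,2)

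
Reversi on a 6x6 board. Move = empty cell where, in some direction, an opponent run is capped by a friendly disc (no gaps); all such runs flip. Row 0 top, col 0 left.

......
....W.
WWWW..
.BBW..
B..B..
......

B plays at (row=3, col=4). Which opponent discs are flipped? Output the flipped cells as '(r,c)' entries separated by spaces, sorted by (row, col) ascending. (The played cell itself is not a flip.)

Answer: (3,3)

Derivation:
Dir NW: opp run (2,3), next='.' -> no flip
Dir N: first cell '.' (not opp) -> no flip
Dir NE: first cell '.' (not opp) -> no flip
Dir W: opp run (3,3) capped by B -> flip
Dir E: first cell '.' (not opp) -> no flip
Dir SW: first cell 'B' (not opp) -> no flip
Dir S: first cell '.' (not opp) -> no flip
Dir SE: first cell '.' (not opp) -> no flip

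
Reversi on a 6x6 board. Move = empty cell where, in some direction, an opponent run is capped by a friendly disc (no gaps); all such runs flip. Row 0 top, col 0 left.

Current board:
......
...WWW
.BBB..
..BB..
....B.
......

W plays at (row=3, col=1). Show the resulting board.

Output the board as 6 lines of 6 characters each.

Answer: ......
...WWW
.BWB..
.WBB..
....B.
......

Derivation:
Place W at (3,1); scan 8 dirs for brackets.
Dir NW: first cell '.' (not opp) -> no flip
Dir N: opp run (2,1), next='.' -> no flip
Dir NE: opp run (2,2) capped by W -> flip
Dir W: first cell '.' (not opp) -> no flip
Dir E: opp run (3,2) (3,3), next='.' -> no flip
Dir SW: first cell '.' (not opp) -> no flip
Dir S: first cell '.' (not opp) -> no flip
Dir SE: first cell '.' (not opp) -> no flip
All flips: (2,2)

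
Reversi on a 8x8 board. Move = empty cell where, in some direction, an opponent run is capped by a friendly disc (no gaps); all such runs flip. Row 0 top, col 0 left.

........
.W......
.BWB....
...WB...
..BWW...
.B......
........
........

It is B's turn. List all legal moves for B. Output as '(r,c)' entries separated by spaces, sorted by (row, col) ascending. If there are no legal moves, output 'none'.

Answer: (0,1) (2,4) (3,2) (4,5) (5,2) (5,3) (5,4)

Derivation:
(0,0): no bracket -> illegal
(0,1): flips 1 -> legal
(0,2): no bracket -> illegal
(1,0): no bracket -> illegal
(1,2): no bracket -> illegal
(1,3): no bracket -> illegal
(2,0): no bracket -> illegal
(2,4): flips 1 -> legal
(3,1): no bracket -> illegal
(3,2): flips 1 -> legal
(3,5): no bracket -> illegal
(4,5): flips 2 -> legal
(5,2): flips 1 -> legal
(5,3): flips 2 -> legal
(5,4): flips 1 -> legal
(5,5): no bracket -> illegal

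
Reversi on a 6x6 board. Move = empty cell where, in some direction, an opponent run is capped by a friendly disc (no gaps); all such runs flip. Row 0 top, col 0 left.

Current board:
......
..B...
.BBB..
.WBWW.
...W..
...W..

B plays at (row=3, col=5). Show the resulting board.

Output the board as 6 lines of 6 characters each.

Place B at (3,5); scan 8 dirs for brackets.
Dir NW: first cell '.' (not opp) -> no flip
Dir N: first cell '.' (not opp) -> no flip
Dir NE: edge -> no flip
Dir W: opp run (3,4) (3,3) capped by B -> flip
Dir E: edge -> no flip
Dir SW: first cell '.' (not opp) -> no flip
Dir S: first cell '.' (not opp) -> no flip
Dir SE: edge -> no flip
All flips: (3,3) (3,4)

Answer: ......
..B...
.BBB..
.WBBBB
...W..
...W..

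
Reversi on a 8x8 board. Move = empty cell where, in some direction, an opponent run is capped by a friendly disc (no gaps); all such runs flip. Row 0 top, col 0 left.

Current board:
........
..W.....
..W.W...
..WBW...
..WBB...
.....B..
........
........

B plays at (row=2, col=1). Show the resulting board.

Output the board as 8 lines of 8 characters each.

Answer: ........
..W.....
.BW.W...
..BBW...
..WBB...
.....B..
........
........

Derivation:
Place B at (2,1); scan 8 dirs for brackets.
Dir NW: first cell '.' (not opp) -> no flip
Dir N: first cell '.' (not opp) -> no flip
Dir NE: opp run (1,2), next='.' -> no flip
Dir W: first cell '.' (not opp) -> no flip
Dir E: opp run (2,2), next='.' -> no flip
Dir SW: first cell '.' (not opp) -> no flip
Dir S: first cell '.' (not opp) -> no flip
Dir SE: opp run (3,2) capped by B -> flip
All flips: (3,2)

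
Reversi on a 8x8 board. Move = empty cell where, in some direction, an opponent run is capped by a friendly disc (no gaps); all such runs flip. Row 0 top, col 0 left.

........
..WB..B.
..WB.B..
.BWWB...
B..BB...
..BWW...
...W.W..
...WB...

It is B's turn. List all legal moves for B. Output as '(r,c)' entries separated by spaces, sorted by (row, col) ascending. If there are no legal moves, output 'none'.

Answer: (0,1) (1,1) (2,1) (4,1) (5,5) (5,6) (6,2) (6,4) (7,2) (7,6)

Derivation:
(0,1): flips 1 -> legal
(0,2): no bracket -> illegal
(0,3): no bracket -> illegal
(1,1): flips 3 -> legal
(2,1): flips 2 -> legal
(2,4): no bracket -> illegal
(4,1): flips 1 -> legal
(4,2): no bracket -> illegal
(4,5): no bracket -> illegal
(5,5): flips 2 -> legal
(5,6): flips 1 -> legal
(6,2): flips 1 -> legal
(6,4): flips 1 -> legal
(6,6): no bracket -> illegal
(7,2): flips 1 -> legal
(7,5): no bracket -> illegal
(7,6): flips 2 -> legal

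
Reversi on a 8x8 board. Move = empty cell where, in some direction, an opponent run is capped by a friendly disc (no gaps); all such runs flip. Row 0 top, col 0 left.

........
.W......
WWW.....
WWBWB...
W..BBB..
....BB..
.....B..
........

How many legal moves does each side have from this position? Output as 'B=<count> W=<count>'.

Answer: B=4 W=5

Derivation:
-- B to move --
(0,0): flips 3 -> legal
(0,1): no bracket -> illegal
(0,2): no bracket -> illegal
(1,0): flips 1 -> legal
(1,2): flips 1 -> legal
(1,3): no bracket -> illegal
(2,3): flips 1 -> legal
(2,4): no bracket -> illegal
(4,1): no bracket -> illegal
(4,2): no bracket -> illegal
(5,0): no bracket -> illegal
(5,1): no bracket -> illegal
B mobility = 4
-- W to move --
(2,3): no bracket -> illegal
(2,4): no bracket -> illegal
(2,5): no bracket -> illegal
(3,5): flips 1 -> legal
(3,6): no bracket -> illegal
(4,1): no bracket -> illegal
(4,2): flips 1 -> legal
(4,6): no bracket -> illegal
(5,2): no bracket -> illegal
(5,3): flips 1 -> legal
(5,6): no bracket -> illegal
(6,3): no bracket -> illegal
(6,4): no bracket -> illegal
(6,6): flips 2 -> legal
(7,4): no bracket -> illegal
(7,5): no bracket -> illegal
(7,6): flips 4 -> legal
W mobility = 5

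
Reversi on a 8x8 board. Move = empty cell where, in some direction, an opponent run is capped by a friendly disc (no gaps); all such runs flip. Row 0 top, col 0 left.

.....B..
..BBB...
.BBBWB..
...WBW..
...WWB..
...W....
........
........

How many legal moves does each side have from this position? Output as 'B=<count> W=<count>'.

-- B to move --
(1,5): no bracket -> illegal
(2,6): no bracket -> illegal
(3,2): flips 1 -> legal
(3,6): flips 1 -> legal
(4,2): flips 2 -> legal
(4,6): flips 2 -> legal
(5,2): flips 1 -> legal
(5,4): flips 1 -> legal
(5,5): flips 2 -> legal
(6,2): no bracket -> illegal
(6,3): flips 3 -> legal
(6,4): no bracket -> illegal
B mobility = 8
-- W to move --
(0,1): no bracket -> illegal
(0,2): flips 1 -> legal
(0,3): flips 2 -> legal
(0,4): flips 1 -> legal
(0,6): no bracket -> illegal
(1,0): no bracket -> illegal
(1,1): flips 1 -> legal
(1,5): flips 1 -> legal
(1,6): flips 2 -> legal
(2,0): flips 3 -> legal
(2,6): flips 1 -> legal
(3,0): no bracket -> illegal
(3,1): no bracket -> illegal
(3,2): no bracket -> illegal
(3,6): no bracket -> illegal
(4,6): flips 1 -> legal
(5,4): no bracket -> illegal
(5,5): flips 1 -> legal
(5,6): no bracket -> illegal
W mobility = 10

Answer: B=8 W=10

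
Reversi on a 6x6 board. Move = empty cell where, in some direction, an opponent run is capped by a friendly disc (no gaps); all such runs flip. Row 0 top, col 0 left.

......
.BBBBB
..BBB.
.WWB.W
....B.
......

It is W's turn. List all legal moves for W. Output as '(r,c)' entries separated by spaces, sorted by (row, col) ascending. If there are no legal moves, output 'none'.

(0,0): no bracket -> illegal
(0,1): no bracket -> illegal
(0,2): flips 4 -> legal
(0,3): no bracket -> illegal
(0,4): flips 2 -> legal
(0,5): flips 2 -> legal
(1,0): no bracket -> illegal
(2,0): no bracket -> illegal
(2,1): no bracket -> illegal
(2,5): no bracket -> illegal
(3,4): flips 1 -> legal
(4,2): no bracket -> illegal
(4,3): no bracket -> illegal
(4,5): no bracket -> illegal
(5,3): flips 1 -> legal
(5,4): no bracket -> illegal
(5,5): no bracket -> illegal

Answer: (0,2) (0,4) (0,5) (3,4) (5,3)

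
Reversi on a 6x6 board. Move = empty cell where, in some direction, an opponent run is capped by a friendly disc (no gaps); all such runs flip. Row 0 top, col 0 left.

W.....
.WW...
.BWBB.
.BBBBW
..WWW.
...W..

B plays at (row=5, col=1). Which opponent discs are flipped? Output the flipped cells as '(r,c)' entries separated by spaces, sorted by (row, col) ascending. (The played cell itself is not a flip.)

Dir NW: first cell '.' (not opp) -> no flip
Dir N: first cell '.' (not opp) -> no flip
Dir NE: opp run (4,2) capped by B -> flip
Dir W: first cell '.' (not opp) -> no flip
Dir E: first cell '.' (not opp) -> no flip
Dir SW: edge -> no flip
Dir S: edge -> no flip
Dir SE: edge -> no flip

Answer: (4,2)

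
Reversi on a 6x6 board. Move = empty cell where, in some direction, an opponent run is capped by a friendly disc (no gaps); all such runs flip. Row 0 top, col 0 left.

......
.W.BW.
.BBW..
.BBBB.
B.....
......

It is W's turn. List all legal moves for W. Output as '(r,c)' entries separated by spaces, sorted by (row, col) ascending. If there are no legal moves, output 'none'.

(0,2): no bracket -> illegal
(0,3): flips 1 -> legal
(0,4): no bracket -> illegal
(1,0): no bracket -> illegal
(1,2): flips 1 -> legal
(2,0): flips 2 -> legal
(2,4): no bracket -> illegal
(2,5): no bracket -> illegal
(3,0): no bracket -> illegal
(3,5): no bracket -> illegal
(4,1): flips 3 -> legal
(4,2): no bracket -> illegal
(4,3): flips 1 -> legal
(4,4): flips 2 -> legal
(4,5): flips 1 -> legal
(5,0): no bracket -> illegal
(5,1): no bracket -> illegal

Answer: (0,3) (1,2) (2,0) (4,1) (4,3) (4,4) (4,5)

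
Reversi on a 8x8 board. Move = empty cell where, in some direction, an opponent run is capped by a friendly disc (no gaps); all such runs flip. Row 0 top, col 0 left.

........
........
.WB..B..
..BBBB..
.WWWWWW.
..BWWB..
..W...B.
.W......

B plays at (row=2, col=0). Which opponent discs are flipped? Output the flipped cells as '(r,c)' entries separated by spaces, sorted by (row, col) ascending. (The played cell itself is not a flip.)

Dir NW: edge -> no flip
Dir N: first cell '.' (not opp) -> no flip
Dir NE: first cell '.' (not opp) -> no flip
Dir W: edge -> no flip
Dir E: opp run (2,1) capped by B -> flip
Dir SW: edge -> no flip
Dir S: first cell '.' (not opp) -> no flip
Dir SE: first cell '.' (not opp) -> no flip

Answer: (2,1)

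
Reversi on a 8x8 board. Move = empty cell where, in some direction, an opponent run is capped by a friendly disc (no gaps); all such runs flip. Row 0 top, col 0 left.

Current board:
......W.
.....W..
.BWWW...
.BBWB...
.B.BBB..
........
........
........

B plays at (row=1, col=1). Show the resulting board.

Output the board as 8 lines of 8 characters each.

Answer: ......W.
.B...W..
.BBWW...
.BBBB...
.B.BBB..
........
........
........

Derivation:
Place B at (1,1); scan 8 dirs for brackets.
Dir NW: first cell '.' (not opp) -> no flip
Dir N: first cell '.' (not opp) -> no flip
Dir NE: first cell '.' (not opp) -> no flip
Dir W: first cell '.' (not opp) -> no flip
Dir E: first cell '.' (not opp) -> no flip
Dir SW: first cell '.' (not opp) -> no flip
Dir S: first cell 'B' (not opp) -> no flip
Dir SE: opp run (2,2) (3,3) capped by B -> flip
All flips: (2,2) (3,3)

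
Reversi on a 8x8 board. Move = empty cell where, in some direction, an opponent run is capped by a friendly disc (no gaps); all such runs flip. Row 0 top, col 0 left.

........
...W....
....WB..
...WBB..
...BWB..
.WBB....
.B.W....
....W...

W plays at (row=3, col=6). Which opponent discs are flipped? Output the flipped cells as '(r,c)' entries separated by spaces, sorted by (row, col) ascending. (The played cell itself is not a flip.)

Answer: (3,4) (3,5)

Derivation:
Dir NW: opp run (2,5), next='.' -> no flip
Dir N: first cell '.' (not opp) -> no flip
Dir NE: first cell '.' (not opp) -> no flip
Dir W: opp run (3,5) (3,4) capped by W -> flip
Dir E: first cell '.' (not opp) -> no flip
Dir SW: opp run (4,5), next='.' -> no flip
Dir S: first cell '.' (not opp) -> no flip
Dir SE: first cell '.' (not opp) -> no flip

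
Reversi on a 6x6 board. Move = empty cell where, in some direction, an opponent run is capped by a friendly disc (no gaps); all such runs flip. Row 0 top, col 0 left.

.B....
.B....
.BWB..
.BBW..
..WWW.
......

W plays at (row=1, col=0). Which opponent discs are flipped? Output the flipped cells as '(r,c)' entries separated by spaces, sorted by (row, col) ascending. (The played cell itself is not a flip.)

Answer: (2,1) (3,2)

Derivation:
Dir NW: edge -> no flip
Dir N: first cell '.' (not opp) -> no flip
Dir NE: opp run (0,1), next=edge -> no flip
Dir W: edge -> no flip
Dir E: opp run (1,1), next='.' -> no flip
Dir SW: edge -> no flip
Dir S: first cell '.' (not opp) -> no flip
Dir SE: opp run (2,1) (3,2) capped by W -> flip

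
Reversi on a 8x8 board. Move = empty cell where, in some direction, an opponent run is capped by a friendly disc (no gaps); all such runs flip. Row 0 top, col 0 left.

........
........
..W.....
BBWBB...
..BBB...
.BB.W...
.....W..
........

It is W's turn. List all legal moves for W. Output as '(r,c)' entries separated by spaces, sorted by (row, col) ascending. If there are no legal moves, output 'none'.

Answer: (2,4) (3,5) (4,0) (5,5) (6,2)

Derivation:
(2,0): no bracket -> illegal
(2,1): no bracket -> illegal
(2,3): no bracket -> illegal
(2,4): flips 2 -> legal
(2,5): no bracket -> illegal
(3,5): flips 2 -> legal
(4,0): flips 1 -> legal
(4,1): no bracket -> illegal
(4,5): no bracket -> illegal
(5,0): no bracket -> illegal
(5,3): no bracket -> illegal
(5,5): flips 2 -> legal
(6,0): no bracket -> illegal
(6,1): no bracket -> illegal
(6,2): flips 2 -> legal
(6,3): no bracket -> illegal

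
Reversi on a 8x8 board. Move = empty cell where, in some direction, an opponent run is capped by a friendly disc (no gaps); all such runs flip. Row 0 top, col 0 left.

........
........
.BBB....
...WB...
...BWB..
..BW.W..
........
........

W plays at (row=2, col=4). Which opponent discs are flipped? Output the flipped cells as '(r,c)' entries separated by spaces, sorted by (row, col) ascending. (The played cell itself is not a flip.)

Dir NW: first cell '.' (not opp) -> no flip
Dir N: first cell '.' (not opp) -> no flip
Dir NE: first cell '.' (not opp) -> no flip
Dir W: opp run (2,3) (2,2) (2,1), next='.' -> no flip
Dir E: first cell '.' (not opp) -> no flip
Dir SW: first cell 'W' (not opp) -> no flip
Dir S: opp run (3,4) capped by W -> flip
Dir SE: first cell '.' (not opp) -> no flip

Answer: (3,4)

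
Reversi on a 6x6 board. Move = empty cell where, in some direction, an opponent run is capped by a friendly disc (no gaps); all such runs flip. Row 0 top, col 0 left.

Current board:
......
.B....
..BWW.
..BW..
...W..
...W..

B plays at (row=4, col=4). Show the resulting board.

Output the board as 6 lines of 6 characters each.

Place B at (4,4); scan 8 dirs for brackets.
Dir NW: opp run (3,3) capped by B -> flip
Dir N: first cell '.' (not opp) -> no flip
Dir NE: first cell '.' (not opp) -> no flip
Dir W: opp run (4,3), next='.' -> no flip
Dir E: first cell '.' (not opp) -> no flip
Dir SW: opp run (5,3), next=edge -> no flip
Dir S: first cell '.' (not opp) -> no flip
Dir SE: first cell '.' (not opp) -> no flip
All flips: (3,3)

Answer: ......
.B....
..BWW.
..BB..
...WB.
...W..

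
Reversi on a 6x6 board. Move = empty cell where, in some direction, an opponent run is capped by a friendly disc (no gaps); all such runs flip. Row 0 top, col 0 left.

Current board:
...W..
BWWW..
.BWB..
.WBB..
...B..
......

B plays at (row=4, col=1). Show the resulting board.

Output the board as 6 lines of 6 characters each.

Answer: ...W..
BWWW..
.BWB..
.BBB..
.B.B..
......

Derivation:
Place B at (4,1); scan 8 dirs for brackets.
Dir NW: first cell '.' (not opp) -> no flip
Dir N: opp run (3,1) capped by B -> flip
Dir NE: first cell 'B' (not opp) -> no flip
Dir W: first cell '.' (not opp) -> no flip
Dir E: first cell '.' (not opp) -> no flip
Dir SW: first cell '.' (not opp) -> no flip
Dir S: first cell '.' (not opp) -> no flip
Dir SE: first cell '.' (not opp) -> no flip
All flips: (3,1)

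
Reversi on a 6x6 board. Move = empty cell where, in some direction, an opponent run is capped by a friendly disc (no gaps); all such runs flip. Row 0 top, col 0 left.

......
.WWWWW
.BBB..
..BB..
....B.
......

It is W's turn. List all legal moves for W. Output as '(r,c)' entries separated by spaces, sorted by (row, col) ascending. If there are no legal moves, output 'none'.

Answer: (3,0) (3,1) (3,4) (4,1) (4,2) (4,3) (5,5)

Derivation:
(1,0): no bracket -> illegal
(2,0): no bracket -> illegal
(2,4): no bracket -> illegal
(3,0): flips 1 -> legal
(3,1): flips 2 -> legal
(3,4): flips 1 -> legal
(3,5): no bracket -> illegal
(4,1): flips 2 -> legal
(4,2): flips 2 -> legal
(4,3): flips 2 -> legal
(4,5): no bracket -> illegal
(5,3): no bracket -> illegal
(5,4): no bracket -> illegal
(5,5): flips 3 -> legal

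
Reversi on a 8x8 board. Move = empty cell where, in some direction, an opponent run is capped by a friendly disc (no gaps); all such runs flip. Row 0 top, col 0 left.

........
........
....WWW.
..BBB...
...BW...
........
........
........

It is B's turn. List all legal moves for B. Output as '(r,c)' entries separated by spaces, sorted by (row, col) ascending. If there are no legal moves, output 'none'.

Answer: (1,4) (1,5) (1,6) (4,5) (5,4) (5,5)

Derivation:
(1,3): no bracket -> illegal
(1,4): flips 1 -> legal
(1,5): flips 1 -> legal
(1,6): flips 1 -> legal
(1,7): no bracket -> illegal
(2,3): no bracket -> illegal
(2,7): no bracket -> illegal
(3,5): no bracket -> illegal
(3,6): no bracket -> illegal
(3,7): no bracket -> illegal
(4,5): flips 1 -> legal
(5,3): no bracket -> illegal
(5,4): flips 1 -> legal
(5,5): flips 1 -> legal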